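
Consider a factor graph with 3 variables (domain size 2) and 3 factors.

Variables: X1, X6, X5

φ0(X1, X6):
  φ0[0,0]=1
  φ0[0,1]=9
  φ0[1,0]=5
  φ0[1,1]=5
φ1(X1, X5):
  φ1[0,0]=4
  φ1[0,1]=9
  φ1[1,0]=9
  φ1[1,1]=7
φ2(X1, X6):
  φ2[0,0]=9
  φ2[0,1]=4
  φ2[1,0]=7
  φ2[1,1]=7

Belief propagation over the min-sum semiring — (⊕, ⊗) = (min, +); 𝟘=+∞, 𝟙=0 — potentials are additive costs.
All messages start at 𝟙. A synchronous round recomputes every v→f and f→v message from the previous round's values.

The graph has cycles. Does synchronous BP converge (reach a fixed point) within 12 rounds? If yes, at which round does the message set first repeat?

NOT CONVERGED within 12 rounds

init: all messages = 𝟙 over 2 values
r1 m[φ0→X1] = [1, 5]
r1 m[φ0→X6] = [1, 5]
r1 m[φ1→X1] = [4, 7]
r1 m[φ1→X5] = [4, 7]
r1 m[φ2→X1] = [4, 7]
r1 m[φ2→X6] = [7, 4]
r1 m[X1→φ0] = [0, 0]
r1 m[X1→φ1] = [0, 0]
r1 m[X1→φ2] = [0, 0]
r1 m[X6→φ0] = [0, 0]
r1 m[X6→φ2] = [0, 0]
r1 m[X5→φ1] = [0, 0]
r2 m[φ0→X1] = [1, 5]
r2 m[φ0→X6] = [1, 5]
r2 m[φ1→X1] = [4, 7]
r2 m[φ1→X5] = [4, 7]
r2 m[φ2→X1] = [4, 7]
r2 m[φ2→X6] = [7, 4]
r2 m[X1→φ0] = [8, 14]
r2 m[X1→φ1] = [5, 12]
r2 m[X1→φ2] = [5, 12]
r2 m[X6→φ0] = [7, 4]
r2 m[X6→φ2] = [1, 5]
r2 m[X5→φ1] = [0, 0]
r3 m[φ0→X1] = [8, 9]
r3 m[φ0→X6] = [9, 17]
r3 m[φ1→X1] = [4, 7]
r3 m[φ1→X5] = [9, 14]
r3 m[φ2→X1] = [9, 8]
r3 m[φ2→X6] = [14, 9]
r3 m[X1→φ0] = [8, 14]
r3 m[X1→φ1] = [5, 12]
r3 m[X1→φ2] = [5, 12]
r3 m[X6→φ0] = [7, 4]
r3 m[X6→φ2] = [1, 5]
r3 m[X5→φ1] = [0, 0]
r4 m[φ0→X1] = [8, 9]
r4 m[φ0→X6] = [9, 17]
r4 m[φ1→X1] = [4, 7]
r4 m[φ1→X5] = [9, 14]
r4 m[φ2→X1] = [9, 8]
r4 m[φ2→X6] = [14, 9]
r4 m[X1→φ0] = [13, 15]
r4 m[X1→φ1] = [17, 17]
r4 m[X1→φ2] = [12, 16]
r4 m[X6→φ0] = [14, 9]
r4 m[X6→φ2] = [9, 17]
r4 m[X5→φ1] = [0, 0]
r5 m[φ0→X1] = [15, 14]
r5 m[φ0→X6] = [14, 20]
r5 m[φ1→X1] = [4, 7]
r5 m[φ1→X5] = [21, 24]
r5 m[φ2→X1] = [18, 16]
r5 m[φ2→X6] = [21, 16]
r5 m[X1→φ0] = [13, 15]
r5 m[X1→φ1] = [17, 17]
r5 m[X1→φ2] = [12, 16]
r5 m[X6→φ0] = [14, 9]
r5 m[X6→φ2] = [9, 17]
r5 m[X5→φ1] = [0, 0]
r6 m[φ0→X1] = [15, 14]
r6 m[φ0→X6] = [14, 20]
r6 m[φ1→X1] = [4, 7]
r6 m[φ1→X5] = [21, 24]
r6 m[φ2→X1] = [18, 16]
r6 m[φ2→X6] = [21, 16]
r6 m[X1→φ0] = [22, 23]
r6 m[X1→φ1] = [33, 30]
r6 m[X1→φ2] = [19, 21]
r6 m[X6→φ0] = [21, 16]
r6 m[X6→φ2] = [14, 20]
r6 m[X5→φ1] = [0, 0]
r7 m[φ0→X1] = [22, 21]
r7 m[φ0→X6] = [23, 28]
r7 m[φ1→X1] = [4, 7]
r7 m[φ1→X5] = [37, 37]
r7 m[φ2→X1] = [23, 21]
r7 m[φ2→X6] = [28, 23]
r7 m[X1→φ0] = [22, 23]
r7 m[X1→φ1] = [33, 30]
r7 m[X1→φ2] = [19, 21]
r7 m[X6→φ0] = [21, 16]
r7 m[X6→φ2] = [14, 20]
r7 m[X5→φ1] = [0, 0]
r8 m[φ0→X1] = [22, 21]
r8 m[φ0→X6] = [23, 28]
r8 m[φ1→X1] = [4, 7]
r8 m[φ1→X5] = [37, 37]
r8 m[φ2→X1] = [23, 21]
r8 m[φ2→X6] = [28, 23]
r8 m[X1→φ0] = [27, 28]
r8 m[X1→φ1] = [45, 42]
r8 m[X1→φ2] = [26, 28]
r8 m[X6→φ0] = [28, 23]
r8 m[X6→φ2] = [23, 28]
r8 m[X5→φ1] = [0, 0]
r9 m[φ0→X1] = [29, 28]
r9 m[φ0→X6] = [28, 33]
r9 m[φ1→X1] = [4, 7]
r9 m[φ1→X5] = [49, 49]
r9 m[φ2→X1] = [32, 30]
r9 m[φ2→X6] = [35, 30]
r9 m[X1→φ0] = [27, 28]
r9 m[X1→φ1] = [45, 42]
r9 m[X1→φ2] = [26, 28]
r9 m[X6→φ0] = [28, 23]
r9 m[X6→φ2] = [23, 28]
r9 m[X5→φ1] = [0, 0]
r10 m[φ0→X1] = [29, 28]
r10 m[φ0→X6] = [28, 33]
r10 m[φ1→X1] = [4, 7]
r10 m[φ1→X5] = [49, 49]
r10 m[φ2→X1] = [32, 30]
r10 m[φ2→X6] = [35, 30]
r10 m[X1→φ0] = [36, 37]
r10 m[X1→φ1] = [61, 58]
r10 m[X1→φ2] = [33, 35]
r10 m[X6→φ0] = [35, 30]
r10 m[X6→φ2] = [28, 33]
r10 m[X5→φ1] = [0, 0]
r11 m[φ0→X1] = [36, 35]
r11 m[φ0→X6] = [37, 42]
r11 m[φ1→X1] = [4, 7]
r11 m[φ1→X5] = [65, 65]
r11 m[φ2→X1] = [37, 35]
r11 m[φ2→X6] = [42, 37]
r11 m[X1→φ0] = [36, 37]
r11 m[X1→φ1] = [61, 58]
r11 m[X1→φ2] = [33, 35]
r11 m[X6→φ0] = [35, 30]
r11 m[X6→φ2] = [28, 33]
r11 m[X5→φ1] = [0, 0]
r12 m[φ0→X1] = [36, 35]
r12 m[φ0→X6] = [37, 42]
r12 m[φ1→X1] = [4, 7]
r12 m[φ1→X5] = [65, 65]
r12 m[φ2→X1] = [37, 35]
r12 m[φ2→X6] = [42, 37]
r12 m[X1→φ0] = [41, 42]
r12 m[X1→φ1] = [73, 70]
r12 m[X1→φ2] = [40, 42]
r12 m[X6→φ0] = [42, 37]
r12 m[X6→φ2] = [37, 42]
r12 m[X5→φ1] = [0, 0]
no fixed point within 12 rounds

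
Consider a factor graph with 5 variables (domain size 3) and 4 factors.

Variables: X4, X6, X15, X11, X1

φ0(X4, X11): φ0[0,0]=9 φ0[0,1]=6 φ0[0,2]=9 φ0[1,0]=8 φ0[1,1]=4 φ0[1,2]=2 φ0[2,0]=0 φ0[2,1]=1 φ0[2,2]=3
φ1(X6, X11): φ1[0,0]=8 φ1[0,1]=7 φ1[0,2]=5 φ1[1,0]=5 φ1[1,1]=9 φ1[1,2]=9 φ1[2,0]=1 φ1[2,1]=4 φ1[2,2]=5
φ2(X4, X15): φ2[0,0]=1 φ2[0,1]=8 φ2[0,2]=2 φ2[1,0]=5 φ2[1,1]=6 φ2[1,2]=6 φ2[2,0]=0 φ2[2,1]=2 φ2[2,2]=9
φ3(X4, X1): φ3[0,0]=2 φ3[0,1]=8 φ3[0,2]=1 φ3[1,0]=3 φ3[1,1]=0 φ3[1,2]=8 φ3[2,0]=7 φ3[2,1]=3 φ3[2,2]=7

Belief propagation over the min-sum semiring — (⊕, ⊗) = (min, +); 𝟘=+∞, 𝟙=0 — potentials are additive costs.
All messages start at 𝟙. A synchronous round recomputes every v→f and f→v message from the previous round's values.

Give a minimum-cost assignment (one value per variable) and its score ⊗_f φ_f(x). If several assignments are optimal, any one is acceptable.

assignment: (X4=2, X6=2, X15=0, X11=0, X1=1); score = 4

init: all messages = 𝟙 over 3 values
r1 m[φ0→X4] = [6, 2, 0]
r1 m[φ0→X11] = [0, 1, 2]
r1 m[φ1→X6] = [5, 5, 1]
r1 m[φ1→X11] = [1, 4, 5]
r1 m[φ2→X4] = [1, 5, 0]
r1 m[φ2→X15] = [0, 2, 2]
r1 m[φ3→X4] = [1, 0, 3]
r1 m[φ3→X1] = [2, 0, 1]
r1 m[X4→φ0] = [0, 0, 0]
r1 m[X4→φ2] = [0, 0, 0]
r1 m[X4→φ3] = [0, 0, 0]
r1 m[X6→φ1] = [0, 0, 0]
r1 m[X15→φ2] = [0, 0, 0]
r1 m[X11→φ0] = [0, 0, 0]
r1 m[X11→φ1] = [0, 0, 0]
r1 m[X1→φ3] = [0, 0, 0]
r2 m[φ0→X4] = [6, 2, 0]
r2 m[φ0→X11] = [0, 1, 2]
r2 m[φ1→X6] = [5, 5, 1]
r2 m[φ1→X11] = [1, 4, 5]
r2 m[φ2→X4] = [1, 5, 0]
r2 m[φ2→X15] = [0, 2, 2]
r2 m[φ3→X4] = [1, 0, 3]
r2 m[φ3→X1] = [2, 0, 1]
r2 m[X4→φ0] = [2, 5, 3]
r2 m[X4→φ2] = [7, 2, 3]
r2 m[X4→φ3] = [7, 7, 0]
r2 m[X6→φ1] = [0, 0, 0]
r2 m[X15→φ2] = [0, 0, 0]
r2 m[X11→φ0] = [1, 4, 5]
r2 m[X11→φ1] = [0, 1, 2]
r2 m[X1→φ3] = [0, 0, 0]
r3 m[φ0→X4] = [10, 7, 1]
r3 m[φ0→X11] = [3, 4, 6]
r3 m[φ1→X6] = [7, 5, 1]
r3 m[φ1→X11] = [1, 4, 5]
r3 m[φ2→X4] = [1, 5, 0]
r3 m[φ2→X15] = [3, 5, 8]
r3 m[φ3→X4] = [1, 0, 3]
r3 m[φ3→X1] = [7, 3, 7]
r3 m[X4→φ0] = [2, 5, 3]
r3 m[X4→φ2] = [7, 2, 3]
r3 m[X4→φ3] = [7, 7, 0]
r3 m[X6→φ1] = [0, 0, 0]
r3 m[X15→φ2] = [0, 0, 0]
r3 m[X11→φ0] = [1, 4, 5]
r3 m[X11→φ1] = [0, 1, 2]
r3 m[X1→φ3] = [0, 0, 0]
r4 m[φ0→X4] = [10, 7, 1]
r4 m[φ0→X11] = [3, 4, 6]
r4 m[φ1→X6] = [7, 5, 1]
r4 m[φ1→X11] = [1, 4, 5]
r4 m[φ2→X4] = [1, 5, 0]
r4 m[φ2→X15] = [3, 5, 8]
r4 m[φ3→X4] = [1, 0, 3]
r4 m[φ3→X1] = [7, 3, 7]
r4 m[X4→φ0] = [2, 5, 3]
r4 m[X4→φ2] = [11, 7, 4]
r4 m[X4→φ3] = [11, 12, 1]
r4 m[X6→φ1] = [0, 0, 0]
r4 m[X15→φ2] = [0, 0, 0]
r4 m[X11→φ0] = [1, 4, 5]
r4 m[X11→φ1] = [3, 4, 6]
r4 m[X1→φ3] = [0, 0, 0]
r5 m[φ0→X4] = [10, 7, 1]
r5 m[φ0→X11] = [3, 4, 6]
r5 m[φ1→X6] = [11, 8, 4]
r5 m[φ1→X11] = [1, 4, 5]
r5 m[φ2→X4] = [1, 5, 0]
r5 m[φ2→X15] = [4, 6, 13]
r5 m[φ3→X4] = [1, 0, 3]
r5 m[φ3→X1] = [8, 4, 8]
r5 m[X4→φ0] = [2, 5, 3]
r5 m[X4→φ2] = [11, 7, 4]
r5 m[X4→φ3] = [11, 12, 1]
r5 m[X6→φ1] = [0, 0, 0]
r5 m[X15→φ2] = [0, 0, 0]
r5 m[X11→φ0] = [1, 4, 5]
r5 m[X11→φ1] = [3, 4, 6]
r5 m[X1→φ3] = [0, 0, 0]
r6 m[φ0→X4] = [10, 7, 1]
r6 m[φ0→X11] = [3, 4, 6]
r6 m[φ1→X6] = [11, 8, 4]
r6 m[φ1→X11] = [1, 4, 5]
r6 m[φ2→X4] = [1, 5, 0]
r6 m[φ2→X15] = [4, 6, 13]
r6 m[φ3→X4] = [1, 0, 3]
r6 m[φ3→X1] = [8, 4, 8]
r6 m[X4→φ0] = [2, 5, 3]
r6 m[X4→φ2] = [11, 7, 4]
r6 m[X4→φ3] = [11, 12, 1]
r6 m[X6→φ1] = [0, 0, 0]
r6 m[X15→φ2] = [0, 0, 0]
r6 m[X11→φ0] = [1, 4, 5]
r6 m[X11→φ1] = [3, 4, 6]
r6 m[X1→φ3] = [0, 0, 0]
fixed point reached at round 6
traceback from X4: (X4=2, X6=2, X15=0, X11=0, X1=1), score=4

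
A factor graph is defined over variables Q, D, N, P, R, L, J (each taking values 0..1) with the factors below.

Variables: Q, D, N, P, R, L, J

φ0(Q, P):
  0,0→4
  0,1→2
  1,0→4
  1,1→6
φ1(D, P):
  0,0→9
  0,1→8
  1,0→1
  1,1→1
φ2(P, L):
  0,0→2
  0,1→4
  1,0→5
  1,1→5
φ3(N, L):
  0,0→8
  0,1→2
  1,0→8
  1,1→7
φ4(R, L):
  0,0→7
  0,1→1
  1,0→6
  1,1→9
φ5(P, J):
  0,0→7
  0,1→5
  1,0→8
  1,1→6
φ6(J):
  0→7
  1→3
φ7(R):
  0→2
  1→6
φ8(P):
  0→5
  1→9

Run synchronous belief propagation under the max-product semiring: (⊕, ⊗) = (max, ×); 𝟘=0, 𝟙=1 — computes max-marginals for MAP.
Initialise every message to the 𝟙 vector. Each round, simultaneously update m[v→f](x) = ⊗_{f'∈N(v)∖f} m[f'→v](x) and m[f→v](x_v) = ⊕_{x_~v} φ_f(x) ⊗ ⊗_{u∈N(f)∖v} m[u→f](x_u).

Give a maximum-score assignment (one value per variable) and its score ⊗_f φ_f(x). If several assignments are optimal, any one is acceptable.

assignment: (Q=1, D=0, N=1, P=1, R=1, L=1, J=0); score = 45722880

init: all messages = 𝟙 over 2 values
r1 m[φ0→Q] = [4, 6]
r1 m[φ0→P] = [4, 6]
r1 m[φ1→D] = [9, 1]
r1 m[φ1→P] = [9, 8]
r1 m[φ2→P] = [4, 5]
r1 m[φ2→L] = [5, 5]
r1 m[φ3→N] = [8, 8]
r1 m[φ3→L] = [8, 7]
r1 m[φ4→R] = [7, 9]
r1 m[φ4→L] = [7, 9]
r1 m[φ5→P] = [7, 8]
r1 m[φ5→J] = [8, 6]
r1 m[φ6→J] = [7, 3]
r1 m[φ7→R] = [2, 6]
r1 m[φ8→P] = [5, 9]
r1 m[Q→φ0] = [1, 1]
r1 m[D→φ1] = [1, 1]
r1 m[N→φ3] = [1, 1]
r1 m[P→φ0] = [1, 1]
r1 m[P→φ1] = [1, 1]
r1 m[P→φ2] = [1, 1]
r1 m[P→φ5] = [1, 1]
r1 m[P→φ8] = [1, 1]
r1 m[R→φ4] = [1, 1]
r1 m[R→φ7] = [1, 1]
r1 m[L→φ2] = [1, 1]
r1 m[L→φ3] = [1, 1]
r1 m[L→φ4] = [1, 1]
r1 m[J→φ5] = [1, 1]
r1 m[J→φ6] = [1, 1]
r2 m[φ0→Q] = [4, 6]
r2 m[φ0→P] = [4, 6]
r2 m[φ1→D] = [9, 1]
r2 m[φ1→P] = [9, 8]
r2 m[φ2→P] = [4, 5]
r2 m[φ2→L] = [5, 5]
r2 m[φ3→N] = [8, 8]
r2 m[φ3→L] = [8, 7]
r2 m[φ4→R] = [7, 9]
r2 m[φ4→L] = [7, 9]
r2 m[φ5→P] = [7, 8]
r2 m[φ5→J] = [8, 6]
r2 m[φ6→J] = [7, 3]
r2 m[φ7→R] = [2, 6]
r2 m[φ8→P] = [5, 9]
r2 m[Q→φ0] = [1, 1]
r2 m[D→φ1] = [1, 1]
r2 m[N→φ3] = [1, 1]
r2 m[P→φ0] = [1260, 2880]
r2 m[P→φ1] = [560, 2160]
r2 m[P→φ2] = [1260, 3456]
r2 m[P→φ5] = [720, 2160]
r2 m[P→φ8] = [1008, 1920]
r2 m[R→φ4] = [2, 6]
r2 m[R→φ7] = [7, 9]
r2 m[L→φ2] = [56, 63]
r2 m[L→φ3] = [35, 45]
r2 m[L→φ4] = [40, 35]
r2 m[J→φ5] = [7, 3]
r2 m[J→φ6] = [8, 6]
r3 m[φ0→Q] = [5760, 17280]
r3 m[φ0→P] = [4, 6]
r3 m[φ1→D] = [17280, 2160]
r3 m[φ1→P] = [9, 8]
r3 m[φ2→P] = [252, 315]
r3 m[φ2→L] = [17280, 17280]
r3 m[φ3→N] = [280, 315]
r3 m[φ3→L] = [8, 7]
r3 m[φ4→R] = [280, 315]
r3 m[φ4→L] = [36, 54]
r3 m[φ5→P] = [49, 56]
r3 m[φ5→J] = [17280, 12960]
r3 m[φ6→J] = [7, 3]
r3 m[φ7→R] = [2, 6]
r3 m[φ8→P] = [5, 9]
r3 m[Q→φ0] = [1, 1]
r3 m[D→φ1] = [1, 1]
r3 m[N→φ3] = [1, 1]
r3 m[P→φ0] = [1260, 2880]
r3 m[P→φ1] = [560, 2160]
r3 m[P→φ2] = [1260, 3456]
r3 m[P→φ5] = [720, 2160]
r3 m[P→φ8] = [1008, 1920]
r3 m[R→φ4] = [2, 6]
r3 m[R→φ7] = [7, 9]
r3 m[L→φ2] = [56, 63]
r3 m[L→φ3] = [35, 45]
r3 m[L→φ4] = [40, 35]
r3 m[J→φ5] = [7, 3]
r3 m[J→φ6] = [8, 6]
r4 m[φ0→Q] = [5760, 17280]
r4 m[φ0→P] = [4, 6]
r4 m[φ1→D] = [17280, 2160]
r4 m[φ1→P] = [9, 8]
r4 m[φ2→P] = [252, 315]
r4 m[φ2→L] = [17280, 17280]
r4 m[φ3→N] = [280, 315]
r4 m[φ3→L] = [8, 7]
r4 m[φ4→R] = [280, 315]
r4 m[φ4→L] = [36, 54]
r4 m[φ5→P] = [49, 56]
r4 m[φ5→J] = [17280, 12960]
r4 m[φ6→J] = [7, 3]
r4 m[φ7→R] = [2, 6]
r4 m[φ8→P] = [5, 9]
r4 m[Q→φ0] = [1, 1]
r4 m[D→φ1] = [1, 1]
r4 m[N→φ3] = [1, 1]
r4 m[P→φ0] = [555660, 1270080]
r4 m[P→φ1] = [246960, 952560]
r4 m[P→φ2] = [8820, 24192]
r4 m[P→φ5] = [45360, 136080]
r4 m[P→φ8] = [444528, 846720]
r4 m[R→φ4] = [2, 6]
r4 m[R→φ7] = [280, 315]
r4 m[L→φ2] = [288, 378]
r4 m[L→φ3] = [622080, 933120]
r4 m[L→φ4] = [138240, 120960]
r4 m[J→φ5] = [7, 3]
r4 m[J→φ6] = [17280, 12960]
r5 m[φ0→Q] = [2540160, 7620480]
r5 m[φ0→P] = [4, 6]
r5 m[φ1→D] = [7620480, 952560]
r5 m[φ1→P] = [9, 8]
r5 m[φ2→P] = [1512, 1890]
r5 m[φ2→L] = [120960, 120960]
r5 m[φ3→N] = [4976640, 6531840]
r5 m[φ3→L] = [8, 7]
r5 m[φ4→R] = [967680, 1088640]
r5 m[φ4→L] = [36, 54]
r5 m[φ5→P] = [49, 56]
r5 m[φ5→J] = [1088640, 816480]
r5 m[φ6→J] = [7, 3]
r5 m[φ7→R] = [2, 6]
r5 m[φ8→P] = [5, 9]
r5 m[Q→φ0] = [1, 1]
r5 m[D→φ1] = [1, 1]
r5 m[N→φ3] = [1, 1]
r5 m[P→φ0] = [555660, 1270080]
r5 m[P→φ1] = [246960, 952560]
r5 m[P→φ2] = [8820, 24192]
r5 m[P→φ5] = [45360, 136080]
r5 m[P→φ8] = [444528, 846720]
r5 m[R→φ4] = [2, 6]
r5 m[R→φ7] = [280, 315]
r5 m[L→φ2] = [288, 378]
r5 m[L→φ3] = [622080, 933120]
r5 m[L→φ4] = [138240, 120960]
r5 m[J→φ5] = [7, 3]
r5 m[J→φ6] = [17280, 12960]
r6 m[φ0→Q] = [2540160, 7620480]
r6 m[φ0→P] = [4, 6]
r6 m[φ1→D] = [7620480, 952560]
r6 m[φ1→P] = [9, 8]
r6 m[φ2→P] = [1512, 1890]
r6 m[φ2→L] = [120960, 120960]
r6 m[φ3→N] = [4976640, 6531840]
r6 m[φ3→L] = [8, 7]
r6 m[φ4→R] = [967680, 1088640]
r6 m[φ4→L] = [36, 54]
r6 m[φ5→P] = [49, 56]
r6 m[φ5→J] = [1088640, 816480]
r6 m[φ6→J] = [7, 3]
r6 m[φ7→R] = [2, 6]
r6 m[φ8→P] = [5, 9]
r6 m[Q→φ0] = [1, 1]
r6 m[D→φ1] = [1, 1]
r6 m[N→φ3] = [1, 1]
r6 m[P→φ0] = [3333960, 7620480]
r6 m[P→φ1] = [1481760, 5715360]
r6 m[P→φ2] = [8820, 24192]
r6 m[P→φ5] = [272160, 816480]
r6 m[P→φ8] = [2667168, 5080320]
r6 m[R→φ4] = [2, 6]
r6 m[R→φ7] = [967680, 1088640]
r6 m[L→φ2] = [288, 378]
r6 m[L→φ3] = [4354560, 6531840]
r6 m[L→φ4] = [967680, 846720]
r6 m[J→φ5] = [7, 3]
r6 m[J→φ6] = [1088640, 816480]
r7 m[φ0→Q] = [15240960, 45722880]
r7 m[φ0→P] = [4, 6]
r7 m[φ1→D] = [45722880, 5715360]
r7 m[φ1→P] = [9, 8]
r7 m[φ2→P] = [1512, 1890]
r7 m[φ2→L] = [120960, 120960]
r7 m[φ3→N] = [34836480, 45722880]
r7 m[φ3→L] = [8, 7]
r7 m[φ4→R] = [6773760, 7620480]
r7 m[φ4→L] = [36, 54]
r7 m[φ5→P] = [49, 56]
r7 m[φ5→J] = [6531840, 4898880]
r7 m[φ6→J] = [7, 3]
r7 m[φ7→R] = [2, 6]
r7 m[φ8→P] = [5, 9]
r7 m[Q→φ0] = [1, 1]
r7 m[D→φ1] = [1, 1]
r7 m[N→φ3] = [1, 1]
r7 m[P→φ0] = [3333960, 7620480]
r7 m[P→φ1] = [1481760, 5715360]
r7 m[P→φ2] = [8820, 24192]
r7 m[P→φ5] = [272160, 816480]
r7 m[P→φ8] = [2667168, 5080320]
r7 m[R→φ4] = [2, 6]
r7 m[R→φ7] = [967680, 1088640]
r7 m[L→φ2] = [288, 378]
r7 m[L→φ3] = [4354560, 6531840]
r7 m[L→φ4] = [967680, 846720]
r7 m[J→φ5] = [7, 3]
r7 m[J→φ6] = [1088640, 816480]
r8 m[φ0→Q] = [15240960, 45722880]
r8 m[φ0→P] = [4, 6]
r8 m[φ1→D] = [45722880, 5715360]
r8 m[φ1→P] = [9, 8]
r8 m[φ2→P] = [1512, 1890]
r8 m[φ2→L] = [120960, 120960]
r8 m[φ3→N] = [34836480, 45722880]
r8 m[φ3→L] = [8, 7]
r8 m[φ4→R] = [6773760, 7620480]
r8 m[φ4→L] = [36, 54]
r8 m[φ5→P] = [49, 56]
r8 m[φ5→J] = [6531840, 4898880]
r8 m[φ6→J] = [7, 3]
r8 m[φ7→R] = [2, 6]
r8 m[φ8→P] = [5, 9]
r8 m[Q→φ0] = [1, 1]
r8 m[D→φ1] = [1, 1]
r8 m[N→φ3] = [1, 1]
r8 m[P→φ0] = [3333960, 7620480]
r8 m[P→φ1] = [1481760, 5715360]
r8 m[P→φ2] = [8820, 24192]
r8 m[P→φ5] = [272160, 816480]
r8 m[P→φ8] = [2667168, 5080320]
r8 m[R→φ4] = [2, 6]
r8 m[R→φ7] = [6773760, 7620480]
r8 m[L→φ2] = [288, 378]
r8 m[L→φ3] = [4354560, 6531840]
r8 m[L→φ4] = [967680, 846720]
r8 m[J→φ5] = [7, 3]
r8 m[J→φ6] = [6531840, 4898880]
r9 m[φ0→Q] = [15240960, 45722880]
r9 m[φ0→P] = [4, 6]
r9 m[φ1→D] = [45722880, 5715360]
r9 m[φ1→P] = [9, 8]
r9 m[φ2→P] = [1512, 1890]
r9 m[φ2→L] = [120960, 120960]
r9 m[φ3→N] = [34836480, 45722880]
r9 m[φ3→L] = [8, 7]
r9 m[φ4→R] = [6773760, 7620480]
r9 m[φ4→L] = [36, 54]
r9 m[φ5→P] = [49, 56]
r9 m[φ5→J] = [6531840, 4898880]
r9 m[φ6→J] = [7, 3]
r9 m[φ7→R] = [2, 6]
r9 m[φ8→P] = [5, 9]
r9 m[Q→φ0] = [1, 1]
r9 m[D→φ1] = [1, 1]
r9 m[N→φ3] = [1, 1]
r9 m[P→φ0] = [3333960, 7620480]
r9 m[P→φ1] = [1481760, 5715360]
r9 m[P→φ2] = [8820, 24192]
r9 m[P→φ5] = [272160, 816480]
r9 m[P→φ8] = [2667168, 5080320]
r9 m[R→φ4] = [2, 6]
r9 m[R→φ7] = [6773760, 7620480]
r9 m[L→φ2] = [288, 378]
r9 m[L→φ3] = [4354560, 6531840]
r9 m[L→φ4] = [967680, 846720]
r9 m[J→φ5] = [7, 3]
r9 m[J→φ6] = [6531840, 4898880]
fixed point reached at round 9
traceback from Q: (Q=1, D=0, N=1, P=1, R=1, L=1, J=0), score=45722880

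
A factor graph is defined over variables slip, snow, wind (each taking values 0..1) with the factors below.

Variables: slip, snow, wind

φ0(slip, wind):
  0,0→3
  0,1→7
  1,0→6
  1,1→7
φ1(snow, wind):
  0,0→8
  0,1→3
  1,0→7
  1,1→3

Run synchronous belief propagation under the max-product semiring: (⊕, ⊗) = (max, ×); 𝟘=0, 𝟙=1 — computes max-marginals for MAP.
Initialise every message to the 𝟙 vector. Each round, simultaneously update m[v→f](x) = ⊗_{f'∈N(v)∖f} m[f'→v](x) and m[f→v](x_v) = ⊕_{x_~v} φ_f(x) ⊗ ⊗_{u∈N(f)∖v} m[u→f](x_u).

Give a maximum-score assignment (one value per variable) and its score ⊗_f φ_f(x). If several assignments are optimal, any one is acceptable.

assignment: (slip=1, snow=0, wind=0); score = 48

init: all messages = 𝟙 over 2 values
r1 m[φ0→slip] = [7, 7]
r1 m[φ0→wind] = [6, 7]
r1 m[φ1→snow] = [8, 7]
r1 m[φ1→wind] = [8, 3]
r1 m[slip→φ0] = [1, 1]
r1 m[snow→φ1] = [1, 1]
r1 m[wind→φ0] = [1, 1]
r1 m[wind→φ1] = [1, 1]
r2 m[φ0→slip] = [7, 7]
r2 m[φ0→wind] = [6, 7]
r2 m[φ1→snow] = [8, 7]
r2 m[φ1→wind] = [8, 3]
r2 m[slip→φ0] = [1, 1]
r2 m[snow→φ1] = [1, 1]
r2 m[wind→φ0] = [8, 3]
r2 m[wind→φ1] = [6, 7]
r3 m[φ0→slip] = [24, 48]
r3 m[φ0→wind] = [6, 7]
r3 m[φ1→snow] = [48, 42]
r3 m[φ1→wind] = [8, 3]
r3 m[slip→φ0] = [1, 1]
r3 m[snow→φ1] = [1, 1]
r3 m[wind→φ0] = [8, 3]
r3 m[wind→φ1] = [6, 7]
r4 m[φ0→slip] = [24, 48]
r4 m[φ0→wind] = [6, 7]
r4 m[φ1→snow] = [48, 42]
r4 m[φ1→wind] = [8, 3]
r4 m[slip→φ0] = [1, 1]
r4 m[snow→φ1] = [1, 1]
r4 m[wind→φ0] = [8, 3]
r4 m[wind→φ1] = [6, 7]
fixed point reached at round 4
traceback from slip: (slip=1, snow=0, wind=0), score=48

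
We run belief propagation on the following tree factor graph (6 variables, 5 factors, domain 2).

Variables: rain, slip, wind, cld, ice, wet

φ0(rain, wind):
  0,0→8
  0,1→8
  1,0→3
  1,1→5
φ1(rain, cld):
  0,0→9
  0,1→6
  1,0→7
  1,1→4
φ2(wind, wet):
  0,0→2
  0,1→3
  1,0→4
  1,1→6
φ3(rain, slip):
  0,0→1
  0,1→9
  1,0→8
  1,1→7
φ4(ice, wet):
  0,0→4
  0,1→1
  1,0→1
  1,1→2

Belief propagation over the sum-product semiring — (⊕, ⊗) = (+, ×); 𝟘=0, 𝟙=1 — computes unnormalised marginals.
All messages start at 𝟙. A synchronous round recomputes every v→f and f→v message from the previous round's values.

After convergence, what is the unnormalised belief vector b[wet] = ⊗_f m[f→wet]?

b[wet] = [57450, 51705]

init: all messages = 𝟙 over 2 values
r1 m[φ0→rain] = [16, 8]
r1 m[φ0→wind] = [11, 13]
r1 m[φ1→rain] = [15, 11]
r1 m[φ1→cld] = [16, 10]
r1 m[φ2→wind] = [5, 10]
r1 m[φ2→wet] = [6, 9]
r1 m[φ3→rain] = [10, 15]
r1 m[φ3→slip] = [9, 16]
r1 m[φ4→ice] = [5, 3]
r1 m[φ4→wet] = [5, 3]
r1 m[rain→φ0] = [1, 1]
r1 m[rain→φ1] = [1, 1]
r1 m[rain→φ3] = [1, 1]
r1 m[slip→φ3] = [1, 1]
r1 m[wind→φ0] = [1, 1]
r1 m[wind→φ2] = [1, 1]
r1 m[cld→φ1] = [1, 1]
r1 m[ice→φ4] = [1, 1]
r1 m[wet→φ2] = [1, 1]
r1 m[wet→φ4] = [1, 1]
r2 m[φ0→rain] = [16, 8]
r2 m[φ0→wind] = [11, 13]
r2 m[φ1→rain] = [15, 11]
r2 m[φ1→cld] = [16, 10]
r2 m[φ2→wind] = [5, 10]
r2 m[φ2→wet] = [6, 9]
r2 m[φ3→rain] = [10, 15]
r2 m[φ3→slip] = [9, 16]
r2 m[φ4→ice] = [5, 3]
r2 m[φ4→wet] = [5, 3]
r2 m[rain→φ0] = [150, 165]
r2 m[rain→φ1] = [160, 120]
r2 m[rain→φ3] = [240, 88]
r2 m[slip→φ3] = [1, 1]
r2 m[wind→φ0] = [5, 10]
r2 m[wind→φ2] = [11, 13]
r2 m[cld→φ1] = [1, 1]
r2 m[ice→φ4] = [1, 1]
r2 m[wet→φ2] = [5, 3]
r2 m[wet→φ4] = [6, 9]
r3 m[φ0→rain] = [120, 65]
r3 m[φ0→wind] = [1695, 2025]
r3 m[φ1→rain] = [15, 11]
r3 m[φ1→cld] = [2280, 1440]
r3 m[φ2→wind] = [19, 38]
r3 m[φ2→wet] = [74, 111]
r3 m[φ3→rain] = [10, 15]
r3 m[φ3→slip] = [944, 2776]
r3 m[φ4→ice] = [33, 24]
r3 m[φ4→wet] = [5, 3]
r3 m[rain→φ0] = [150, 165]
r3 m[rain→φ1] = [160, 120]
r3 m[rain→φ3] = [240, 88]
r3 m[slip→φ3] = [1, 1]
r3 m[wind→φ0] = [5, 10]
r3 m[wind→φ2] = [11, 13]
r3 m[cld→φ1] = [1, 1]
r3 m[ice→φ4] = [1, 1]
r3 m[wet→φ2] = [5, 3]
r3 m[wet→φ4] = [6, 9]
r4 m[φ0→rain] = [120, 65]
r4 m[φ0→wind] = [1695, 2025]
r4 m[φ1→rain] = [15, 11]
r4 m[φ1→cld] = [2280, 1440]
r4 m[φ2→wind] = [19, 38]
r4 m[φ2→wet] = [74, 111]
r4 m[φ3→rain] = [10, 15]
r4 m[φ3→slip] = [944, 2776]
r4 m[φ4→ice] = [33, 24]
r4 m[φ4→wet] = [5, 3]
r4 m[rain→φ0] = [150, 165]
r4 m[rain→φ1] = [1200, 975]
r4 m[rain→φ3] = [1800, 715]
r4 m[slip→φ3] = [1, 1]
r4 m[wind→φ0] = [19, 38]
r4 m[wind→φ2] = [1695, 2025]
r4 m[cld→φ1] = [1, 1]
r4 m[ice→φ4] = [1, 1]
r4 m[wet→φ2] = [5, 3]
r4 m[wet→φ4] = [74, 111]
r5 m[φ0→rain] = [456, 247]
r5 m[φ0→wind] = [1695, 2025]
r5 m[φ1→rain] = [15, 11]
r5 m[φ1→cld] = [17625, 11100]
r5 m[φ2→wind] = [19, 38]
r5 m[φ2→wet] = [11490, 17235]
r5 m[φ3→rain] = [10, 15]
r5 m[φ3→slip] = [7520, 21205]
r5 m[φ4→ice] = [407, 296]
r5 m[φ4→wet] = [5, 3]
r5 m[rain→φ0] = [150, 165]
r5 m[rain→φ1] = [1200, 975]
r5 m[rain→φ3] = [1800, 715]
r5 m[slip→φ3] = [1, 1]
r5 m[wind→φ0] = [19, 38]
r5 m[wind→φ2] = [1695, 2025]
r5 m[cld→φ1] = [1, 1]
r5 m[ice→φ4] = [1, 1]
r5 m[wet→φ2] = [5, 3]
r5 m[wet→φ4] = [74, 111]
r6 m[φ0→rain] = [456, 247]
r6 m[φ0→wind] = [1695, 2025]
r6 m[φ1→rain] = [15, 11]
r6 m[φ1→cld] = [17625, 11100]
r6 m[φ2→wind] = [19, 38]
r6 m[φ2→wet] = [11490, 17235]
r6 m[φ3→rain] = [10, 15]
r6 m[φ3→slip] = [7520, 21205]
r6 m[φ4→ice] = [407, 296]
r6 m[φ4→wet] = [5, 3]
r6 m[rain→φ0] = [150, 165]
r6 m[rain→φ1] = [4560, 3705]
r6 m[rain→φ3] = [6840, 2717]
r6 m[slip→φ3] = [1, 1]
r6 m[wind→φ0] = [19, 38]
r6 m[wind→φ2] = [1695, 2025]
r6 m[cld→φ1] = [1, 1]
r6 m[ice→φ4] = [1, 1]
r6 m[wet→φ2] = [5, 3]
r6 m[wet→φ4] = [11490, 17235]
r7 m[φ0→rain] = [456, 247]
r7 m[φ0→wind] = [1695, 2025]
r7 m[φ1→rain] = [15, 11]
r7 m[φ1→cld] = [66975, 42180]
r7 m[φ2→wind] = [19, 38]
r7 m[φ2→wet] = [11490, 17235]
r7 m[φ3→rain] = [10, 15]
r7 m[φ3→slip] = [28576, 80579]
r7 m[φ4→ice] = [63195, 45960]
r7 m[φ4→wet] = [5, 3]
r7 m[rain→φ0] = [150, 165]
r7 m[rain→φ1] = [4560, 3705]
r7 m[rain→φ3] = [6840, 2717]
r7 m[slip→φ3] = [1, 1]
r7 m[wind→φ0] = [19, 38]
r7 m[wind→φ2] = [1695, 2025]
r7 m[cld→φ1] = [1, 1]
r7 m[ice→φ4] = [1, 1]
r7 m[wet→φ2] = [5, 3]
r7 m[wet→φ4] = [11490, 17235]
r8 m[φ0→rain] = [456, 247]
r8 m[φ0→wind] = [1695, 2025]
r8 m[φ1→rain] = [15, 11]
r8 m[φ1→cld] = [66975, 42180]
r8 m[φ2→wind] = [19, 38]
r8 m[φ2→wet] = [11490, 17235]
r8 m[φ3→rain] = [10, 15]
r8 m[φ3→slip] = [28576, 80579]
r8 m[φ4→ice] = [63195, 45960]
r8 m[φ4→wet] = [5, 3]
r8 m[rain→φ0] = [150, 165]
r8 m[rain→φ1] = [4560, 3705]
r8 m[rain→φ3] = [6840, 2717]
r8 m[slip→φ3] = [1, 1]
r8 m[wind→φ0] = [19, 38]
r8 m[wind→φ2] = [1695, 2025]
r8 m[cld→φ1] = [1, 1]
r8 m[ice→φ4] = [1, 1]
r8 m[wet→φ2] = [5, 3]
r8 m[wet→φ4] = [11490, 17235]
fixed point reached at round 8
b[wet] = ⊗ incoming = [57450, 51705]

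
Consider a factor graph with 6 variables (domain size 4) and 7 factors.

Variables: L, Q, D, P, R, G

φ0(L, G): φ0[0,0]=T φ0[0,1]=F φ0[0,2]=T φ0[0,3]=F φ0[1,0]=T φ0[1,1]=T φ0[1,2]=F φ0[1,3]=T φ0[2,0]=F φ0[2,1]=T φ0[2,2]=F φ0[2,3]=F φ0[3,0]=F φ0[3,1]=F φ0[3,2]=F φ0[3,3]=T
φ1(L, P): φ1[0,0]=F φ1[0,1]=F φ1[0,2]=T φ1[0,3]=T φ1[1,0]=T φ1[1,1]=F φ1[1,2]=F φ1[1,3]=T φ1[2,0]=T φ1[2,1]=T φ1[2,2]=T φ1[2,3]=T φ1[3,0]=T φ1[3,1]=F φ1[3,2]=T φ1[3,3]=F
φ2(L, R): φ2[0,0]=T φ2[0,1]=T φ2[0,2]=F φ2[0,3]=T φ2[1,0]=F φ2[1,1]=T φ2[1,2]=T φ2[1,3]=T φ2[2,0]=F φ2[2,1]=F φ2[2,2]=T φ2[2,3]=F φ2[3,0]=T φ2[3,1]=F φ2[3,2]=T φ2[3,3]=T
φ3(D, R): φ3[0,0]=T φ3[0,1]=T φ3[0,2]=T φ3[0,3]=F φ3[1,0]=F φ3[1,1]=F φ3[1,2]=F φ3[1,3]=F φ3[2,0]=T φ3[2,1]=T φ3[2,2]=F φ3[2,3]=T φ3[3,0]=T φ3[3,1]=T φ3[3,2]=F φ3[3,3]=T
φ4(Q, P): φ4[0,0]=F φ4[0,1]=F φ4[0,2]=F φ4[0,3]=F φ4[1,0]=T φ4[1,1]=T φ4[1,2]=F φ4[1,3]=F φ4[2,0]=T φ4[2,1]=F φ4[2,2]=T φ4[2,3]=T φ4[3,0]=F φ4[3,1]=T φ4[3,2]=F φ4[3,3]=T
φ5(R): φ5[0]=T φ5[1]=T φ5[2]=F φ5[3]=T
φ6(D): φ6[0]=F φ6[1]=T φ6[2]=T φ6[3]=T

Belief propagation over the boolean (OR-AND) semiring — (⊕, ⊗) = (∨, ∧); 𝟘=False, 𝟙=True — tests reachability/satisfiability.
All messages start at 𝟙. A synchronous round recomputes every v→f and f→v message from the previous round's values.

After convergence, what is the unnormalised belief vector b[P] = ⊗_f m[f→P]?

b[P] = [T, F, T, T]

init: all messages = 𝟙 over 4 values
r1 m[φ0→L] = [T, T, T, T]
r1 m[φ0→G] = [T, T, T, T]
r1 m[φ1→L] = [T, T, T, T]
r1 m[φ1→P] = [T, T, T, T]
r1 m[φ2→L] = [T, T, T, T]
r1 m[φ2→R] = [T, T, T, T]
r1 m[φ3→D] = [T, F, T, T]
r1 m[φ3→R] = [T, T, T, T]
r1 m[φ4→Q] = [F, T, T, T]
r1 m[φ4→P] = [T, T, T, T]
r1 m[φ5→R] = [T, T, F, T]
r1 m[φ6→D] = [F, T, T, T]
r1 m[L→φ0] = [T, T, T, T]
r1 m[L→φ1] = [T, T, T, T]
r1 m[L→φ2] = [T, T, T, T]
r1 m[Q→φ4] = [T, T, T, T]
r1 m[D→φ3] = [T, T, T, T]
r1 m[D→φ6] = [T, T, T, T]
r1 m[P→φ1] = [T, T, T, T]
r1 m[P→φ4] = [T, T, T, T]
r1 m[R→φ2] = [T, T, T, T]
r1 m[R→φ3] = [T, T, T, T]
r1 m[R→φ5] = [T, T, T, T]
r1 m[G→φ0] = [T, T, T, T]
r2 m[φ0→L] = [T, T, T, T]
r2 m[φ0→G] = [T, T, T, T]
r2 m[φ1→L] = [T, T, T, T]
r2 m[φ1→P] = [T, T, T, T]
r2 m[φ2→L] = [T, T, T, T]
r2 m[φ2→R] = [T, T, T, T]
r2 m[φ3→D] = [T, F, T, T]
r2 m[φ3→R] = [T, T, T, T]
r2 m[φ4→Q] = [F, T, T, T]
r2 m[φ4→P] = [T, T, T, T]
r2 m[φ5→R] = [T, T, F, T]
r2 m[φ6→D] = [F, T, T, T]
r2 m[L→φ0] = [T, T, T, T]
r2 m[L→φ1] = [T, T, T, T]
r2 m[L→φ2] = [T, T, T, T]
r2 m[Q→φ4] = [T, T, T, T]
r2 m[D→φ3] = [F, T, T, T]
r2 m[D→φ6] = [T, F, T, T]
r2 m[P→φ1] = [T, T, T, T]
r2 m[P→φ4] = [T, T, T, T]
r2 m[R→φ2] = [T, T, F, T]
r2 m[R→φ3] = [T, T, F, T]
r2 m[R→φ5] = [T, T, T, T]
r2 m[G→φ0] = [T, T, T, T]
r3 m[φ0→L] = [T, T, T, T]
r3 m[φ0→G] = [T, T, T, T]
r3 m[φ1→L] = [T, T, T, T]
r3 m[φ1→P] = [T, T, T, T]
r3 m[φ2→L] = [T, T, F, T]
r3 m[φ2→R] = [T, T, T, T]
r3 m[φ3→D] = [T, F, T, T]
r3 m[φ3→R] = [T, T, F, T]
r3 m[φ4→Q] = [F, T, T, T]
r3 m[φ4→P] = [T, T, T, T]
r3 m[φ5→R] = [T, T, F, T]
r3 m[φ6→D] = [F, T, T, T]
r3 m[L→φ0] = [T, T, T, T]
r3 m[L→φ1] = [T, T, T, T]
r3 m[L→φ2] = [T, T, T, T]
r3 m[Q→φ4] = [T, T, T, T]
r3 m[D→φ3] = [F, T, T, T]
r3 m[D→φ6] = [T, F, T, T]
r3 m[P→φ1] = [T, T, T, T]
r3 m[P→φ4] = [T, T, T, T]
r3 m[R→φ2] = [T, T, F, T]
r3 m[R→φ3] = [T, T, F, T]
r3 m[R→φ5] = [T, T, T, T]
r3 m[G→φ0] = [T, T, T, T]
r4 m[φ0→L] = [T, T, T, T]
r4 m[φ0→G] = [T, T, T, T]
r4 m[φ1→L] = [T, T, T, T]
r4 m[φ1→P] = [T, T, T, T]
r4 m[φ2→L] = [T, T, F, T]
r4 m[φ2→R] = [T, T, T, T]
r4 m[φ3→D] = [T, F, T, T]
r4 m[φ3→R] = [T, T, F, T]
r4 m[φ4→Q] = [F, T, T, T]
r4 m[φ4→P] = [T, T, T, T]
r4 m[φ5→R] = [T, T, F, T]
r4 m[φ6→D] = [F, T, T, T]
r4 m[L→φ0] = [T, T, F, T]
r4 m[L→φ1] = [T, T, F, T]
r4 m[L→φ2] = [T, T, T, T]
r4 m[Q→φ4] = [T, T, T, T]
r4 m[D→φ3] = [F, T, T, T]
r4 m[D→φ6] = [T, F, T, T]
r4 m[P→φ1] = [T, T, T, T]
r4 m[P→φ4] = [T, T, T, T]
r4 m[R→φ2] = [T, T, F, T]
r4 m[R→φ3] = [T, T, F, T]
r4 m[R→φ5] = [T, T, F, T]
r4 m[G→φ0] = [T, T, T, T]
r5 m[φ0→L] = [T, T, T, T]
r5 m[φ0→G] = [T, T, T, T]
r5 m[φ1→L] = [T, T, T, T]
r5 m[φ1→P] = [T, F, T, T]
r5 m[φ2→L] = [T, T, F, T]
r5 m[φ2→R] = [T, T, T, T]
r5 m[φ3→D] = [T, F, T, T]
r5 m[φ3→R] = [T, T, F, T]
r5 m[φ4→Q] = [F, T, T, T]
r5 m[φ4→P] = [T, T, T, T]
r5 m[φ5→R] = [T, T, F, T]
r5 m[φ6→D] = [F, T, T, T]
r5 m[L→φ0] = [T, T, F, T]
r5 m[L→φ1] = [T, T, F, T]
r5 m[L→φ2] = [T, T, T, T]
r5 m[Q→φ4] = [T, T, T, T]
r5 m[D→φ3] = [F, T, T, T]
r5 m[D→φ6] = [T, F, T, T]
r5 m[P→φ1] = [T, T, T, T]
r5 m[P→φ4] = [T, T, T, T]
r5 m[R→φ2] = [T, T, F, T]
r5 m[R→φ3] = [T, T, F, T]
r5 m[R→φ5] = [T, T, F, T]
r5 m[G→φ0] = [T, T, T, T]
r6 m[φ0→L] = [T, T, T, T]
r6 m[φ0→G] = [T, T, T, T]
r6 m[φ1→L] = [T, T, T, T]
r6 m[φ1→P] = [T, F, T, T]
r6 m[φ2→L] = [T, T, F, T]
r6 m[φ2→R] = [T, T, T, T]
r6 m[φ3→D] = [T, F, T, T]
r6 m[φ3→R] = [T, T, F, T]
r6 m[φ4→Q] = [F, T, T, T]
r6 m[φ4→P] = [T, T, T, T]
r6 m[φ5→R] = [T, T, F, T]
r6 m[φ6→D] = [F, T, T, T]
r6 m[L→φ0] = [T, T, F, T]
r6 m[L→φ1] = [T, T, F, T]
r6 m[L→φ2] = [T, T, T, T]
r6 m[Q→φ4] = [T, T, T, T]
r6 m[D→φ3] = [F, T, T, T]
r6 m[D→φ6] = [T, F, T, T]
r6 m[P→φ1] = [T, T, T, T]
r6 m[P→φ4] = [T, F, T, T]
r6 m[R→φ2] = [T, T, F, T]
r6 m[R→φ3] = [T, T, F, T]
r6 m[R→φ5] = [T, T, F, T]
r6 m[G→φ0] = [T, T, T, T]
r7 m[φ0→L] = [T, T, T, T]
r7 m[φ0→G] = [T, T, T, T]
r7 m[φ1→L] = [T, T, T, T]
r7 m[φ1→P] = [T, F, T, T]
r7 m[φ2→L] = [T, T, F, T]
r7 m[φ2→R] = [T, T, T, T]
r7 m[φ3→D] = [T, F, T, T]
r7 m[φ3→R] = [T, T, F, T]
r7 m[φ4→Q] = [F, T, T, T]
r7 m[φ4→P] = [T, T, T, T]
r7 m[φ5→R] = [T, T, F, T]
r7 m[φ6→D] = [F, T, T, T]
r7 m[L→φ0] = [T, T, F, T]
r7 m[L→φ1] = [T, T, F, T]
r7 m[L→φ2] = [T, T, T, T]
r7 m[Q→φ4] = [T, T, T, T]
r7 m[D→φ3] = [F, T, T, T]
r7 m[D→φ6] = [T, F, T, T]
r7 m[P→φ1] = [T, T, T, T]
r7 m[P→φ4] = [T, F, T, T]
r7 m[R→φ2] = [T, T, F, T]
r7 m[R→φ3] = [T, T, F, T]
r7 m[R→φ5] = [T, T, F, T]
r7 m[G→φ0] = [T, T, T, T]
fixed point reached at round 7
b[P] = ⊗ incoming = [T, F, T, T]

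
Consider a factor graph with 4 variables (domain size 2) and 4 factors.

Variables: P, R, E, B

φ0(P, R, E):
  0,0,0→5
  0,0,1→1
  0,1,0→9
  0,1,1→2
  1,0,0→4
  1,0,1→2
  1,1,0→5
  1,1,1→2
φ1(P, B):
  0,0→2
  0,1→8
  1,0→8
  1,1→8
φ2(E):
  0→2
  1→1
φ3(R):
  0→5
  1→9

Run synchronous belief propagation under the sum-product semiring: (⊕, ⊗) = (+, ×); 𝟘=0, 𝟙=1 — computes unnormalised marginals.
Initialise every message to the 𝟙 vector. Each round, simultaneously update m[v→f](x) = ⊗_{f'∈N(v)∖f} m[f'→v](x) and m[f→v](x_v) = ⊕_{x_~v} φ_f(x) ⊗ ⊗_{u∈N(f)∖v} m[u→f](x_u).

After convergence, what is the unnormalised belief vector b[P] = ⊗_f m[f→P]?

init: all messages = 𝟙 over 2 values
r1 m[φ0→P] = [17, 13]
r1 m[φ0→R] = [12, 18]
r1 m[φ0→E] = [23, 7]
r1 m[φ1→P] = [10, 16]
r1 m[φ1→B] = [10, 16]
r1 m[φ2→E] = [2, 1]
r1 m[φ3→R] = [5, 9]
r1 m[P→φ0] = [1, 1]
r1 m[P→φ1] = [1, 1]
r1 m[R→φ0] = [1, 1]
r1 m[R→φ3] = [1, 1]
r1 m[E→φ0] = [1, 1]
r1 m[E→φ2] = [1, 1]
r1 m[B→φ1] = [1, 1]
r2 m[φ0→P] = [17, 13]
r2 m[φ0→R] = [12, 18]
r2 m[φ0→E] = [23, 7]
r2 m[φ1→P] = [10, 16]
r2 m[φ1→B] = [10, 16]
r2 m[φ2→E] = [2, 1]
r2 m[φ3→R] = [5, 9]
r2 m[P→φ0] = [10, 16]
r2 m[P→φ1] = [17, 13]
r2 m[R→φ0] = [5, 9]
r2 m[R→φ3] = [12, 18]
r2 m[E→φ0] = [2, 1]
r2 m[E→φ2] = [23, 7]
r2 m[B→φ1] = [1, 1]
r3 m[φ0→P] = [235, 158]
r3 m[φ0→R] = [270, 392]
r3 m[φ0→E] = [2100, 678]
r3 m[φ1→P] = [10, 16]
r3 m[φ1→B] = [138, 240]
r3 m[φ2→E] = [2, 1]
r3 m[φ3→R] = [5, 9]
r3 m[P→φ0] = [10, 16]
r3 m[P→φ1] = [17, 13]
r3 m[R→φ0] = [5, 9]
r3 m[R→φ3] = [12, 18]
r3 m[E→φ0] = [2, 1]
r3 m[E→φ2] = [23, 7]
r3 m[B→φ1] = [1, 1]
r4 m[φ0→P] = [235, 158]
r4 m[φ0→R] = [270, 392]
r4 m[φ0→E] = [2100, 678]
r4 m[φ1→P] = [10, 16]
r4 m[φ1→B] = [138, 240]
r4 m[φ2→E] = [2, 1]
r4 m[φ3→R] = [5, 9]
r4 m[P→φ0] = [10, 16]
r4 m[P→φ1] = [235, 158]
r4 m[R→φ0] = [5, 9]
r4 m[R→φ3] = [270, 392]
r4 m[E→φ0] = [2, 1]
r4 m[E→φ2] = [2100, 678]
r4 m[B→φ1] = [1, 1]
r5 m[φ0→P] = [235, 158]
r5 m[φ0→R] = [270, 392]
r5 m[φ0→E] = [2100, 678]
r5 m[φ1→P] = [10, 16]
r5 m[φ1→B] = [1734, 3144]
r5 m[φ2→E] = [2, 1]
r5 m[φ3→R] = [5, 9]
r5 m[P→φ0] = [10, 16]
r5 m[P→φ1] = [235, 158]
r5 m[R→φ0] = [5, 9]
r5 m[R→φ3] = [270, 392]
r5 m[E→φ0] = [2, 1]
r5 m[E→φ2] = [2100, 678]
r5 m[B→φ1] = [1, 1]
r6 m[φ0→P] = [235, 158]
r6 m[φ0→R] = [270, 392]
r6 m[φ0→E] = [2100, 678]
r6 m[φ1→P] = [10, 16]
r6 m[φ1→B] = [1734, 3144]
r6 m[φ2→E] = [2, 1]
r6 m[φ3→R] = [5, 9]
r6 m[P→φ0] = [10, 16]
r6 m[P→φ1] = [235, 158]
r6 m[R→φ0] = [5, 9]
r6 m[R→φ3] = [270, 392]
r6 m[E→φ0] = [2, 1]
r6 m[E→φ2] = [2100, 678]
r6 m[B→φ1] = [1, 1]
fixed point reached at round 6
b[P] = ⊗ incoming = [2350, 2528]

b[P] = [2350, 2528]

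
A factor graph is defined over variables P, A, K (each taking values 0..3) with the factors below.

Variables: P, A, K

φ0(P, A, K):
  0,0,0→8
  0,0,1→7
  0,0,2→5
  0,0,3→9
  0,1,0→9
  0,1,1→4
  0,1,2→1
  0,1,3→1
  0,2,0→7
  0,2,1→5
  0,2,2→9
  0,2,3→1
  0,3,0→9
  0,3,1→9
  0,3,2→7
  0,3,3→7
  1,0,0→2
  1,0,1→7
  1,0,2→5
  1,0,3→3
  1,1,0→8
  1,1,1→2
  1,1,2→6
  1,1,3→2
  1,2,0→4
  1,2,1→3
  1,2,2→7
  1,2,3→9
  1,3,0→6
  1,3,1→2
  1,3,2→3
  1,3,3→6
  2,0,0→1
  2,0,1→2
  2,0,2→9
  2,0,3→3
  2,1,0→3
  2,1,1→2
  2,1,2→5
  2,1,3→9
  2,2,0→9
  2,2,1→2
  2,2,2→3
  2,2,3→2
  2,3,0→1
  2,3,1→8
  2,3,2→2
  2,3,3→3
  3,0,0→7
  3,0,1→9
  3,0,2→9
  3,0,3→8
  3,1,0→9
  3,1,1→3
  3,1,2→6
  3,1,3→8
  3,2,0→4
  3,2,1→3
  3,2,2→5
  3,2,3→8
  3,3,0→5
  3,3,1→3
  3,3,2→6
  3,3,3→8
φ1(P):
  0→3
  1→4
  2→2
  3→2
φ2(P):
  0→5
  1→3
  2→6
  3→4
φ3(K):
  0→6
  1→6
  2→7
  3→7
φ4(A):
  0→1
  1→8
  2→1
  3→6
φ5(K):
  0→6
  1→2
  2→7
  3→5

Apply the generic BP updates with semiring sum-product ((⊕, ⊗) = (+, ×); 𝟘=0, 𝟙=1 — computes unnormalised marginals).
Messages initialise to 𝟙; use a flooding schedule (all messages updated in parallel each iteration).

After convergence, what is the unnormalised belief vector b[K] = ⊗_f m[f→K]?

init: all messages = 𝟙 over 4 values
r1 m[φ0→P] = [98, 75, 64, 101]
r1 m[φ0→A] = [94, 78, 81, 85]
r1 m[φ0→K] = [92, 71, 88, 87]
r1 m[φ1→P] = [3, 4, 2, 2]
r1 m[φ2→P] = [5, 3, 6, 4]
r1 m[φ3→K] = [6, 6, 7, 7]
r1 m[φ4→A] = [1, 8, 1, 6]
r1 m[φ5→K] = [6, 2, 7, 5]
r1 m[P→φ0] = [1, 1, 1, 1]
r1 m[P→φ1] = [1, 1, 1, 1]
r1 m[P→φ2] = [1, 1, 1, 1]
r1 m[A→φ0] = [1, 1, 1, 1]
r1 m[A→φ4] = [1, 1, 1, 1]
r1 m[K→φ0] = [1, 1, 1, 1]
r1 m[K→φ3] = [1, 1, 1, 1]
r1 m[K→φ5] = [1, 1, 1, 1]
r2 m[φ0→P] = [98, 75, 64, 101]
r2 m[φ0→A] = [94, 78, 81, 85]
r2 m[φ0→K] = [92, 71, 88, 87]
r2 m[φ1→P] = [3, 4, 2, 2]
r2 m[φ2→P] = [5, 3, 6, 4]
r2 m[φ3→K] = [6, 6, 7, 7]
r2 m[φ4→A] = [1, 8, 1, 6]
r2 m[φ5→K] = [6, 2, 7, 5]
r2 m[P→φ0] = [15, 12, 12, 8]
r2 m[P→φ1] = [490, 225, 384, 404]
r2 m[P→φ2] = [294, 300, 128, 202]
r2 m[A→φ0] = [1, 8, 1, 6]
r2 m[A→φ4] = [94, 78, 81, 85]
r2 m[K→φ0] = [36, 12, 49, 35]
r2 m[K→φ3] = [552, 142, 616, 435]
r2 m[K→φ5] = [552, 426, 616, 609]
r3 m[φ0→P] = [11488, 10334, 8717, 13998]
r3 m[φ0→A] = [35972, 30728, 34296, 32804]
r3 m[φ0→K] = [4771, 3174, 3448, 3832]
r3 m[φ1→P] = [3, 4, 2, 2]
r3 m[φ2→P] = [5, 3, 6, 4]
r3 m[φ3→K] = [6, 6, 7, 7]
r3 m[φ4→A] = [1, 8, 1, 6]
r3 m[φ5→K] = [6, 2, 7, 5]
r3 m[P→φ0] = [15, 12, 12, 8]
r3 m[P→φ1] = [490, 225, 384, 404]
r3 m[P→φ2] = [294, 300, 128, 202]
r3 m[A→φ0] = [1, 8, 1, 6]
r3 m[A→φ4] = [94, 78, 81, 85]
r3 m[K→φ0] = [36, 12, 49, 35]
r3 m[K→φ3] = [552, 142, 616, 435]
r3 m[K→φ5] = [552, 426, 616, 609]
r4 m[φ0→P] = [11488, 10334, 8717, 13998]
r4 m[φ0→A] = [35972, 30728, 34296, 32804]
r4 m[φ0→K] = [4771, 3174, 3448, 3832]
r4 m[φ1→P] = [3, 4, 2, 2]
r4 m[φ2→P] = [5, 3, 6, 4]
r4 m[φ3→K] = [6, 6, 7, 7]
r4 m[φ4→A] = [1, 8, 1, 6]
r4 m[φ5→K] = [6, 2, 7, 5]
r4 m[P→φ0] = [15, 12, 12, 8]
r4 m[P→φ1] = [57440, 31002, 52302, 55992]
r4 m[P→φ2] = [34464, 41336, 17434, 27996]
r4 m[A→φ0] = [1, 8, 1, 6]
r4 m[A→φ4] = [35972, 30728, 34296, 32804]
r4 m[K→φ0] = [36, 12, 49, 35]
r4 m[K→φ3] = [28626, 6348, 24136, 19160]
r4 m[K→φ5] = [28626, 19044, 24136, 26824]
r5 m[φ0→P] = [11488, 10334, 8717, 13998]
r5 m[φ0→A] = [35972, 30728, 34296, 32804]
r5 m[φ0→K] = [4771, 3174, 3448, 3832]
r5 m[φ1→P] = [3, 4, 2, 2]
r5 m[φ2→P] = [5, 3, 6, 4]
r5 m[φ3→K] = [6, 6, 7, 7]
r5 m[φ4→A] = [1, 8, 1, 6]
r5 m[φ5→K] = [6, 2, 7, 5]
r5 m[P→φ0] = [15, 12, 12, 8]
r5 m[P→φ1] = [57440, 31002, 52302, 55992]
r5 m[P→φ2] = [34464, 41336, 17434, 27996]
r5 m[A→φ0] = [1, 8, 1, 6]
r5 m[A→φ4] = [35972, 30728, 34296, 32804]
r5 m[K→φ0] = [36, 12, 49, 35]
r5 m[K→φ3] = [28626, 6348, 24136, 19160]
r5 m[K→φ5] = [28626, 19044, 24136, 26824]
fixed point reached at round 5
b[K] = ⊗ incoming = [171756, 38088, 168952, 134120]

b[K] = [171756, 38088, 168952, 134120]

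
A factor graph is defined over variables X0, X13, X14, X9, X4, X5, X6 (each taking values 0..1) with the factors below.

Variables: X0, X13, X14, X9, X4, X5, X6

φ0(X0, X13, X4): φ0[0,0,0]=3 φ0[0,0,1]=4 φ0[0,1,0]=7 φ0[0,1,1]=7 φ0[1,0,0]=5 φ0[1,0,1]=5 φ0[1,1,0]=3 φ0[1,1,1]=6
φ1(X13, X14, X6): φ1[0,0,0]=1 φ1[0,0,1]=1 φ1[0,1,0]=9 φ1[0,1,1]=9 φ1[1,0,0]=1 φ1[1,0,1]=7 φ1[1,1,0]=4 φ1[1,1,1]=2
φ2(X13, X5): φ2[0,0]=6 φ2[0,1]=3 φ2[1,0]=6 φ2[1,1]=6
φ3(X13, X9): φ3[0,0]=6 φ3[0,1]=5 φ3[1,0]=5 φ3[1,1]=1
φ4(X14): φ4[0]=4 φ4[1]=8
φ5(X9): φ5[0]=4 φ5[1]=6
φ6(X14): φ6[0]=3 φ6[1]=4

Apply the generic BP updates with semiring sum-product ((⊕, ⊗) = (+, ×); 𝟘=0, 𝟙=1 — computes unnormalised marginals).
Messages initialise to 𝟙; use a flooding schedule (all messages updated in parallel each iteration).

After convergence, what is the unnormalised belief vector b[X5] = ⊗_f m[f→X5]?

b[X5] = [4338144, 2685744]

init: all messages = 𝟙 over 2 values
r1 m[φ0→X0] = [21, 19]
r1 m[φ0→X13] = [17, 23]
r1 m[φ0→X4] = [18, 22]
r1 m[φ1→X13] = [20, 14]
r1 m[φ1→X14] = [10, 24]
r1 m[φ1→X6] = [15, 19]
r1 m[φ2→X13] = [9, 12]
r1 m[φ2→X5] = [12, 9]
r1 m[φ3→X13] = [11, 6]
r1 m[φ3→X9] = [11, 6]
r1 m[φ4→X14] = [4, 8]
r1 m[φ5→X9] = [4, 6]
r1 m[φ6→X14] = [3, 4]
r1 m[X0→φ0] = [1, 1]
r1 m[X13→φ0] = [1, 1]
r1 m[X13→φ1] = [1, 1]
r1 m[X13→φ2] = [1, 1]
r1 m[X13→φ3] = [1, 1]
r1 m[X14→φ1] = [1, 1]
r1 m[X14→φ4] = [1, 1]
r1 m[X14→φ6] = [1, 1]
r1 m[X9→φ3] = [1, 1]
r1 m[X9→φ5] = [1, 1]
r1 m[X4→φ0] = [1, 1]
r1 m[X5→φ2] = [1, 1]
r1 m[X6→φ1] = [1, 1]
r2 m[φ0→X0] = [21, 19]
r2 m[φ0→X13] = [17, 23]
r2 m[φ0→X4] = [18, 22]
r2 m[φ1→X13] = [20, 14]
r2 m[φ1→X14] = [10, 24]
r2 m[φ1→X6] = [15, 19]
r2 m[φ2→X13] = [9, 12]
r2 m[φ2→X5] = [12, 9]
r2 m[φ3→X13] = [11, 6]
r2 m[φ3→X9] = [11, 6]
r2 m[φ4→X14] = [4, 8]
r2 m[φ5→X9] = [4, 6]
r2 m[φ6→X14] = [3, 4]
r2 m[X0→φ0] = [1, 1]
r2 m[X13→φ0] = [1980, 1008]
r2 m[X13→φ1] = [1683, 1656]
r2 m[X13→φ2] = [3740, 1932]
r2 m[X13→φ3] = [3060, 3864]
r2 m[X14→φ1] = [12, 32]
r2 m[X14→φ4] = [30, 96]
r2 m[X14→φ6] = [40, 192]
r2 m[X9→φ3] = [4, 6]
r2 m[X9→φ5] = [11, 6]
r2 m[X4→φ0] = [1, 1]
r2 m[X5→φ2] = [1, 1]
r2 m[X6→φ1] = [1, 1]
r3 m[φ0→X0] = [27972, 28872]
r3 m[φ0→X13] = [17, 23]
r3 m[φ0→X4] = [25920, 30924]
r3 m[φ1→X13] = [600, 288]
r3 m[φ1→X14] = [16614, 40230]
r3 m[φ1→X6] = [736740, 749988]
r3 m[φ2→X13] = [9, 12]
r3 m[φ2→X5] = [34032, 22812]
r3 m[φ3→X13] = [54, 26]
r3 m[φ3→X9] = [37680, 19164]
r3 m[φ4→X14] = [4, 8]
r3 m[φ5→X9] = [4, 6]
r3 m[φ6→X14] = [3, 4]
r3 m[X0→φ0] = [1, 1]
r3 m[X13→φ0] = [1980, 1008]
r3 m[X13→φ1] = [1683, 1656]
r3 m[X13→φ2] = [3740, 1932]
r3 m[X13→φ3] = [3060, 3864]
r3 m[X14→φ1] = [12, 32]
r3 m[X14→φ4] = [30, 96]
r3 m[X14→φ6] = [40, 192]
r3 m[X9→φ3] = [4, 6]
r3 m[X9→φ5] = [11, 6]
r3 m[X4→φ0] = [1, 1]
r3 m[X5→φ2] = [1, 1]
r3 m[X6→φ1] = [1, 1]
r4 m[φ0→X0] = [27972, 28872]
r4 m[φ0→X13] = [17, 23]
r4 m[φ0→X4] = [25920, 30924]
r4 m[φ1→X13] = [600, 288]
r4 m[φ1→X14] = [16614, 40230]
r4 m[φ1→X6] = [736740, 749988]
r4 m[φ2→X13] = [9, 12]
r4 m[φ2→X5] = [34032, 22812]
r4 m[φ3→X13] = [54, 26]
r4 m[φ3→X9] = [37680, 19164]
r4 m[φ4→X14] = [4, 8]
r4 m[φ5→X9] = [4, 6]
r4 m[φ6→X14] = [3, 4]
r4 m[X0→φ0] = [1, 1]
r4 m[X13→φ0] = [291600, 89856]
r4 m[X13→φ1] = [8262, 7176]
r4 m[X13→φ2] = [550800, 172224]
r4 m[X13→φ3] = [91800, 79488]
r4 m[X14→φ1] = [12, 32]
r4 m[X14→φ4] = [49842, 160920]
r4 m[X14→φ6] = [66456, 321840]
r4 m[X9→φ3] = [4, 6]
r4 m[X9→φ5] = [37680, 19164]
r4 m[X4→φ0] = [1, 1]
r4 m[X5→φ2] = [1, 1]
r4 m[X6→φ1] = [1, 1]
r5 m[φ0→X0] = [3299184, 3724704]
r5 m[φ0→X13] = [17, 23]
r5 m[φ0→X4] = [3231360, 3792528]
r5 m[φ1→X13] = [600, 288]
r5 m[φ1→X14] = [73932, 191772]
r5 m[φ1→X6] = [3483240, 3540648]
r5 m[φ2→X13] = [9, 12]
r5 m[φ2→X5] = [4338144, 2685744]
r5 m[φ3→X13] = [54, 26]
r5 m[φ3→X9] = [948240, 538488]
r5 m[φ4→X14] = [4, 8]
r5 m[φ5→X9] = [4, 6]
r5 m[φ6→X14] = [3, 4]
r5 m[X0→φ0] = [1, 1]
r5 m[X13→φ0] = [291600, 89856]
r5 m[X13→φ1] = [8262, 7176]
r5 m[X13→φ2] = [550800, 172224]
r5 m[X13→φ3] = [91800, 79488]
r5 m[X14→φ1] = [12, 32]
r5 m[X14→φ4] = [49842, 160920]
r5 m[X14→φ6] = [66456, 321840]
r5 m[X9→φ3] = [4, 6]
r5 m[X9→φ5] = [37680, 19164]
r5 m[X4→φ0] = [1, 1]
r5 m[X5→φ2] = [1, 1]
r5 m[X6→φ1] = [1, 1]
r6 m[φ0→X0] = [3299184, 3724704]
r6 m[φ0→X13] = [17, 23]
r6 m[φ0→X4] = [3231360, 3792528]
r6 m[φ1→X13] = [600, 288]
r6 m[φ1→X14] = [73932, 191772]
r6 m[φ1→X6] = [3483240, 3540648]
r6 m[φ2→X13] = [9, 12]
r6 m[φ2→X5] = [4338144, 2685744]
r6 m[φ3→X13] = [54, 26]
r6 m[φ3→X9] = [948240, 538488]
r6 m[φ4→X14] = [4, 8]
r6 m[φ5→X9] = [4, 6]
r6 m[φ6→X14] = [3, 4]
r6 m[X0→φ0] = [1, 1]
r6 m[X13→φ0] = [291600, 89856]
r6 m[X13→φ1] = [8262, 7176]
r6 m[X13→φ2] = [550800, 172224]
r6 m[X13→φ3] = [91800, 79488]
r6 m[X14→φ1] = [12, 32]
r6 m[X14→φ4] = [221796, 767088]
r6 m[X14→φ6] = [295728, 1534176]
r6 m[X9→φ3] = [4, 6]
r6 m[X9→φ5] = [948240, 538488]
r6 m[X4→φ0] = [1, 1]
r6 m[X5→φ2] = [1, 1]
r6 m[X6→φ1] = [1, 1]
r7 m[φ0→X0] = [3299184, 3724704]
r7 m[φ0→X13] = [17, 23]
r7 m[φ0→X4] = [3231360, 3792528]
r7 m[φ1→X13] = [600, 288]
r7 m[φ1→X14] = [73932, 191772]
r7 m[φ1→X6] = [3483240, 3540648]
r7 m[φ2→X13] = [9, 12]
r7 m[φ2→X5] = [4338144, 2685744]
r7 m[φ3→X13] = [54, 26]
r7 m[φ3→X9] = [948240, 538488]
r7 m[φ4→X14] = [4, 8]
r7 m[φ5→X9] = [4, 6]
r7 m[φ6→X14] = [3, 4]
r7 m[X0→φ0] = [1, 1]
r7 m[X13→φ0] = [291600, 89856]
r7 m[X13→φ1] = [8262, 7176]
r7 m[X13→φ2] = [550800, 172224]
r7 m[X13→φ3] = [91800, 79488]
r7 m[X14→φ1] = [12, 32]
r7 m[X14→φ4] = [221796, 767088]
r7 m[X14→φ6] = [295728, 1534176]
r7 m[X9→φ3] = [4, 6]
r7 m[X9→φ5] = [948240, 538488]
r7 m[X4→φ0] = [1, 1]
r7 m[X5→φ2] = [1, 1]
r7 m[X6→φ1] = [1, 1]
fixed point reached at round 7
b[X5] = ⊗ incoming = [4338144, 2685744]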